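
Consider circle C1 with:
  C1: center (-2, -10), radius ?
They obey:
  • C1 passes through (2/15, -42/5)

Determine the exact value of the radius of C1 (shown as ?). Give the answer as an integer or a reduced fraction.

8/3

1. [C1∋P]  r_C1² − 64/9 = 0  ⇒  r_C1 = 8/3 (r>0 drops 1)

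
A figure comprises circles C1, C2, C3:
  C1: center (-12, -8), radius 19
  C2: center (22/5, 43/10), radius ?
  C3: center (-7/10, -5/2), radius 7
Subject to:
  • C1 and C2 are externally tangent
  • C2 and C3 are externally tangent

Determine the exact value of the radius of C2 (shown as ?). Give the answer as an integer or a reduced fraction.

1. [ext C1·C2]  r_C2² + 38r_C2 − 237/4 = 0  ⇒  r_C2 = 3/2 (r>0 drops 1)
2. [ext C2·C3]  r_C2² + 14r_C2 − 93/4 = 0  ⇒  r_C2 = 3/2 (r>0 drops 1)

3/2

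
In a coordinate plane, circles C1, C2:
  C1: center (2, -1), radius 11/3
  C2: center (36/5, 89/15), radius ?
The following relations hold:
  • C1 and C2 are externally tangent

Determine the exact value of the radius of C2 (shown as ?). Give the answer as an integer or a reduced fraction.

5

1. [ext C1·C2]  r_C2² + (22/3)r_C2 − 185/3 = 0  ⇒  r_C2 = 5 (r>0 drops 1)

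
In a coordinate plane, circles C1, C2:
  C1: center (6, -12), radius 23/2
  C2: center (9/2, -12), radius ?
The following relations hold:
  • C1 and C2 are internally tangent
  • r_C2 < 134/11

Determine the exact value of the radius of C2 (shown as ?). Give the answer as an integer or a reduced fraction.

10

1. [int C1,C2]  r_C2² − 23r_C2 + 130 = 0  ⇒  r_C2 = 10 or 13
2. given r_C2 < 134/11: keep 10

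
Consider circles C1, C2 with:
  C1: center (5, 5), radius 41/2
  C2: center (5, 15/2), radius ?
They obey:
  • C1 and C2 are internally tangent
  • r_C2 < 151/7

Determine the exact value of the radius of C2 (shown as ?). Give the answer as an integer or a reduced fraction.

1. [int C1,C2]  r_C2² − 41r_C2 + 414 = 0  ⇒  r_C2 = 18 or 23
2. given r_C2 < 151/7: keep 18

18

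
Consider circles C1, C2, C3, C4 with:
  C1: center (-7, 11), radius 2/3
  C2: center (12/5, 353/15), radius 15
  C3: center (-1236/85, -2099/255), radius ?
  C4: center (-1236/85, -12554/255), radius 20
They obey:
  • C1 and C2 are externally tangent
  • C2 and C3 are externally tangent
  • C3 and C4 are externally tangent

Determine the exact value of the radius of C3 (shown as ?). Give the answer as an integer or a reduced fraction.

21

1. [ext C2·C3]  r_C3² + 30r_C3 − 1071 = 0  ⇒  r_C3 = 21 (r>0 drops 1)
2. [ext C3·C4]  r_C3² + 40r_C3 − 1281 = 0  ⇒  r_C3 = 21 (r>0 drops 1)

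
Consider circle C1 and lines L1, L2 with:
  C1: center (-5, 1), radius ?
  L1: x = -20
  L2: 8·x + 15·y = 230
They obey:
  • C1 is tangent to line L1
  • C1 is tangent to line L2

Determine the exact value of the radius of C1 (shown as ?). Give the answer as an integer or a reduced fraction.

1. [C1‖L1]  r_C1² − 225 = 0  ⇒  r_C1 = 15 (r>0 drops 1)
2. [C1‖L2]  r_C1² − 225 = 0  ⇒  r_C1 = 15 (r>0 drops 1)

15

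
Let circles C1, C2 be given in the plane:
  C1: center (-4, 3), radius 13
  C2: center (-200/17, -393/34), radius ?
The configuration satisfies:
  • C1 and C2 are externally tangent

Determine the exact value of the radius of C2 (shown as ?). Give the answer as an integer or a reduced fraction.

1. [ext C1·C2]  r_C2² + 26r_C2 − 413/4 = 0  ⇒  r_C2 = 7/2 (r>0 drops 1)

7/2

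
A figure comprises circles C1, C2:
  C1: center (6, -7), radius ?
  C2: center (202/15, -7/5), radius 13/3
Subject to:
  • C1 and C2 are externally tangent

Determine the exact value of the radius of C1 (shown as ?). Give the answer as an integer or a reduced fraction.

1. [ext C1·C2]  r_C1² + (26/3)r_C1 − 205/3 = 0  ⇒  r_C1 = 5 (r>0 drops 1)

5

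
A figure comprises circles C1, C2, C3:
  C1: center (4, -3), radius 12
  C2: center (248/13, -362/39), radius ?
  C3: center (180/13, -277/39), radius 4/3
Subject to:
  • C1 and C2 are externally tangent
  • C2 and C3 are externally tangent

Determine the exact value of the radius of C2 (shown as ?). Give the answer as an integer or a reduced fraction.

1. [ext C1·C2]  r_C2² + 24r_C2 − 1105/9 = 0  ⇒  r_C2 = 13/3 (r>0 drops 1)
2. [ext C2·C3]  r_C2² + (8/3)r_C2 − 91/3 = 0  ⇒  r_C2 = 13/3 (r>0 drops 1)

13/3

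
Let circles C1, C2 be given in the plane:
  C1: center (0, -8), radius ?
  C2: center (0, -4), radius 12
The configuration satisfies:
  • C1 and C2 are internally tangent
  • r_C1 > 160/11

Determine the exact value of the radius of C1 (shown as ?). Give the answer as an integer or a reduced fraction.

16

1. [int C1,C2]  r_C1² − 24r_C1 + 128 = 0  ⇒  r_C1 = 8 or 16
2. given r_C1 > 160/11: keep 16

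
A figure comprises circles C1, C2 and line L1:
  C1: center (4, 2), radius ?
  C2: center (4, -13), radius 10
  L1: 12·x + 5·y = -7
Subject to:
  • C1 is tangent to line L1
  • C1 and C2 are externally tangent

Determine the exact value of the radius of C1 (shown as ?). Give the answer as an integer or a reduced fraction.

1. [C1‖L1]  r_C1² − 25 = 0  ⇒  r_C1 = 5 (r>0 drops 1)
2. [ext C1·C2]  r_C1² + 20r_C1 − 125 = 0  ⇒  r_C1 = 5 (r>0 drops 1)

5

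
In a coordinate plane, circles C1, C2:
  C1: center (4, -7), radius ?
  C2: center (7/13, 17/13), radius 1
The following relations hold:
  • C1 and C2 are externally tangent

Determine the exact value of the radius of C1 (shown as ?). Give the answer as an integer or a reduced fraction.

8

1. [ext C1·C2]  r_C1² + 2r_C1 − 80 = 0  ⇒  r_C1 = 8 (r>0 drops 1)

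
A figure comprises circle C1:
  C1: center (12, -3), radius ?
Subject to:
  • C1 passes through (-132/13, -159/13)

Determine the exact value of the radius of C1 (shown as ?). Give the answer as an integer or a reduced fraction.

1. [C1∋P]  r_C1² − 576 = 0  ⇒  r_C1 = 24 (r>0 drops 1)

24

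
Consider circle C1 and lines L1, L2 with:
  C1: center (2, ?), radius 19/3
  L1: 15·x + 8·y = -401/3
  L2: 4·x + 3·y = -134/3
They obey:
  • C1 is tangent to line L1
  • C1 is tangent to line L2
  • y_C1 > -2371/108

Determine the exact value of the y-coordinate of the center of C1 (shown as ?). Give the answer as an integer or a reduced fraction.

-7

1. [C1‖L1]  y_C1² + (491/12)y_C1 + 2849/12 = 0  ⇒  y_C1 = -407/12 or -7
2. [C1‖L2]  y_C1² + (316/9)y_C1 + 1771/9 = 0  ⇒  y_C1 = -253/9 or -7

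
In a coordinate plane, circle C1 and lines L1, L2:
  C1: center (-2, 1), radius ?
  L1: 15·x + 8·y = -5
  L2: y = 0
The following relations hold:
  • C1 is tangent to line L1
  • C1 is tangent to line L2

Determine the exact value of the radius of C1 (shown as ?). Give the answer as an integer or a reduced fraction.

1. [C1‖L1]  r_C1² − 1 = 0  ⇒  r_C1 = 1 (r>0 drops 1)
2. [C1‖L2]  r_C1² − 1 = 0  ⇒  r_C1 = 1 (r>0 drops 1)

1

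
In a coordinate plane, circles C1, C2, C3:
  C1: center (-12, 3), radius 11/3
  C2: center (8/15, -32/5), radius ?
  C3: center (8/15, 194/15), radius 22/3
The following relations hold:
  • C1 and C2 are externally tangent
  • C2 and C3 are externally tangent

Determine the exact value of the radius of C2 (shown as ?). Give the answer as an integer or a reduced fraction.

12

1. [ext C1·C2]  r_C2² + (22/3)r_C2 − 232 = 0  ⇒  r_C2 = 12 (r>0 drops 1)
2. [ext C2·C3]  r_C2² + (44/3)r_C2 − 320 = 0  ⇒  r_C2 = 12 (r>0 drops 1)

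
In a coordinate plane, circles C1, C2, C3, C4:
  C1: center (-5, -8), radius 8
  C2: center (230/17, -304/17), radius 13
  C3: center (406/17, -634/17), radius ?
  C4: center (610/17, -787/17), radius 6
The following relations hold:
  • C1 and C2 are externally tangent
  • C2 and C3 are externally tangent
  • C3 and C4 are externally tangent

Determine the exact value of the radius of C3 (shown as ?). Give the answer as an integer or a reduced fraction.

1. [ext C2·C3]  r_C3² + 26r_C3 − 315 = 0  ⇒  r_C3 = 9 (r>0 drops 1)
2. [ext C3·C4]  r_C3² + 12r_C3 − 189 = 0  ⇒  r_C3 = 9 (r>0 drops 1)

9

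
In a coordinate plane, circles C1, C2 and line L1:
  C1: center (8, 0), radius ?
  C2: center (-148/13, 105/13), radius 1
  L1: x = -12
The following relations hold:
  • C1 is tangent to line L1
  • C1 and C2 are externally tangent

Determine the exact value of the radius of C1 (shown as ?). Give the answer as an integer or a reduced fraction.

20

1. [C1‖L1]  r_C1² − 400 = 0  ⇒  r_C1 = 20 (r>0 drops 1)
2. [ext C1·C2]  r_C1² + 2r_C1 − 440 = 0  ⇒  r_C1 = 20 (r>0 drops 1)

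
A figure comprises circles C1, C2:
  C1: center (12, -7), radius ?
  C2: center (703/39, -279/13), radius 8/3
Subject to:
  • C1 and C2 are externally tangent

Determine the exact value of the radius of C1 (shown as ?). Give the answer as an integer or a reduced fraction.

13

1. [ext C1·C2]  r_C1² + (16/3)r_C1 − 715/3 = 0  ⇒  r_C1 = 13 (r>0 drops 1)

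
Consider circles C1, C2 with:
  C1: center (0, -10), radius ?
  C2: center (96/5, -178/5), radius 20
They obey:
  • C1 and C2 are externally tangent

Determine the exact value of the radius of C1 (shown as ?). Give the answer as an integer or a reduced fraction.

1. [ext C1·C2]  r_C1² + 40r_C1 − 624 = 0  ⇒  r_C1 = 12 (r>0 drops 1)

12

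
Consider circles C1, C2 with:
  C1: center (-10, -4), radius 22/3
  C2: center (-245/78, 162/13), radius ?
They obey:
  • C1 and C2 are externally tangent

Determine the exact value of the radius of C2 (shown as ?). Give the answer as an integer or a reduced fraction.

1. [ext C1·C2]  r_C2² + (44/3)r_C2 − 1057/4 = 0  ⇒  r_C2 = 21/2 (r>0 drops 1)

21/2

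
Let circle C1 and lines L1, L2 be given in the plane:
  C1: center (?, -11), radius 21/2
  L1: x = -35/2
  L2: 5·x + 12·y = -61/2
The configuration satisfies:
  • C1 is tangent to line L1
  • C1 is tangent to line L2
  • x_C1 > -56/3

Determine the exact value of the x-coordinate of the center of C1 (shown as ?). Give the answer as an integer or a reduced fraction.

-7

1. [C1‖L1]  x_C1² + 35x_C1 + 196 = 0  ⇒  x_C1 = -28 or -7
2. [C1‖L2]  x_C1² − (203/5)x_C1 − 1666/5 = 0  ⇒  x_C1 = -7 or 238/5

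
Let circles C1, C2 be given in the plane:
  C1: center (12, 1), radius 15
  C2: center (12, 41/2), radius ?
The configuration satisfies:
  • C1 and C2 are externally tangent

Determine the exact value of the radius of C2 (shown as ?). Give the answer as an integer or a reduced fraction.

1. [ext C1·C2]  r_C2² + 30r_C2 − 621/4 = 0  ⇒  r_C2 = 9/2 (r>0 drops 1)

9/2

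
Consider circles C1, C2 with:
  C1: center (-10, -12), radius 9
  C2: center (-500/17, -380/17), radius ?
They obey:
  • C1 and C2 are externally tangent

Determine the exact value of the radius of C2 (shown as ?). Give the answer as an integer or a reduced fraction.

1. [ext C1·C2]  r_C2² + 18r_C2 − 403 = 0  ⇒  r_C2 = 13 (r>0 drops 1)

13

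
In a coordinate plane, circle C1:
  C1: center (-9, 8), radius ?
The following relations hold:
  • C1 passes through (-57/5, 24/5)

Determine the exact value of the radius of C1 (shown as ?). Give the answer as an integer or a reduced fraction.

4

1. [C1∋P]  r_C1² − 16 = 0  ⇒  r_C1 = 4 (r>0 drops 1)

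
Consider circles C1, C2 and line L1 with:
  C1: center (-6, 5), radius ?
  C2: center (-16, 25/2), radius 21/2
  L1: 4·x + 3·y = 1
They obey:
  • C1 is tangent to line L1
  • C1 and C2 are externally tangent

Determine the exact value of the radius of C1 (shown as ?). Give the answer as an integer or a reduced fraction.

1. [C1‖L1]  r_C1² − 4 = 0  ⇒  r_C1 = 2 (r>0 drops 1)
2. [ext C1·C2]  r_C1² + 21r_C1 − 46 = 0  ⇒  r_C1 = 2 (r>0 drops 1)

2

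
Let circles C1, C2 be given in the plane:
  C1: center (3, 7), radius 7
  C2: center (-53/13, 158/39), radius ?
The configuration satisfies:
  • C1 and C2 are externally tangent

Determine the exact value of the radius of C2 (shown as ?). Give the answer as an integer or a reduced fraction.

2/3

1. [ext C1·C2]  r_C2² + 14r_C2 − 88/9 = 0  ⇒  r_C2 = 2/3 (r>0 drops 1)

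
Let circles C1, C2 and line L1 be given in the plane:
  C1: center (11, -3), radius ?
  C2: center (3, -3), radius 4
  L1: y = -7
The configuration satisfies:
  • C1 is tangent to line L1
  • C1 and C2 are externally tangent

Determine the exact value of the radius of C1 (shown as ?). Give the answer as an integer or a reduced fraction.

4

1. [C1‖L1]  r_C1² − 16 = 0  ⇒  r_C1 = 4 (r>0 drops 1)
2. [ext C1·C2]  r_C1² + 8r_C1 − 48 = 0  ⇒  r_C1 = 4 (r>0 drops 1)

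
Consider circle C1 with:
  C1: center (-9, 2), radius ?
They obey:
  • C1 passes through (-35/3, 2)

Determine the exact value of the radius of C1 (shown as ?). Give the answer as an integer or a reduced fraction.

8/3

1. [C1∋P]  r_C1² − 64/9 = 0  ⇒  r_C1 = 8/3 (r>0 drops 1)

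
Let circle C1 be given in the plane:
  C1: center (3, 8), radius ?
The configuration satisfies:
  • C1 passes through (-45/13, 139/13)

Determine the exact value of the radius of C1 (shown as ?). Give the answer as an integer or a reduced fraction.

7

1. [C1∋P]  r_C1² − 49 = 0  ⇒  r_C1 = 7 (r>0 drops 1)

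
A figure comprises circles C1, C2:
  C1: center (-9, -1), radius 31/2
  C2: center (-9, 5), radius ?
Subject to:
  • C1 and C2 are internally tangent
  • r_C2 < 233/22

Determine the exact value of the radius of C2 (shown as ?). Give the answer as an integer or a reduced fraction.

19/2

1. [int C1,C2]  r_C2² − 31r_C2 + 817/4 = 0  ⇒  r_C2 = 19/2 or 43/2
2. given r_C2 < 233/22: keep 19/2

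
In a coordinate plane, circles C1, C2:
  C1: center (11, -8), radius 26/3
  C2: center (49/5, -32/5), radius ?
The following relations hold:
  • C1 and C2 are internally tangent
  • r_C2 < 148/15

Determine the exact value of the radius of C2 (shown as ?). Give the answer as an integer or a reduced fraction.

20/3

1. [int C1,C2]  r_C2² − (52/3)r_C2 + 640/9 = 0  ⇒  r_C2 = 20/3 or 32/3
2. given r_C2 < 148/15: keep 20/3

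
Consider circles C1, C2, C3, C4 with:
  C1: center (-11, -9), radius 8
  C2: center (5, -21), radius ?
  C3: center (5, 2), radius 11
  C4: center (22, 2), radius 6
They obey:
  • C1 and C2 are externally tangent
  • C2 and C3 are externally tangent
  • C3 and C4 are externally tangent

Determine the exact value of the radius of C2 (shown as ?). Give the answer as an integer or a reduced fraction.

12

1. [ext C1·C2]  r_C2² + 16r_C2 − 336 = 0  ⇒  r_C2 = 12 (r>0 drops 1)
2. [ext C2·C3]  r_C2² + 22r_C2 − 408 = 0  ⇒  r_C2 = 12 (r>0 drops 1)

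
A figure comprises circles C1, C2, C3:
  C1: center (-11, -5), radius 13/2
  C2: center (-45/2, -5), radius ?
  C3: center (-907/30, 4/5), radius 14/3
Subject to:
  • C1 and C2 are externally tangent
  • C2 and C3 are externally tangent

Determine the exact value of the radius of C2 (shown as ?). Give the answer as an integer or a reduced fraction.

5

1. [ext C1·C2]  r_C2² + 13r_C2 − 90 = 0  ⇒  r_C2 = 5 (r>0 drops 1)
2. [ext C2·C3]  r_C2² + (28/3)r_C2 − 215/3 = 0  ⇒  r_C2 = 5 (r>0 drops 1)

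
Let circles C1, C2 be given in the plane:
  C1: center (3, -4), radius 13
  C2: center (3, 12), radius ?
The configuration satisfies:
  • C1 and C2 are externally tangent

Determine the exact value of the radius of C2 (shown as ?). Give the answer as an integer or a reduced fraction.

3

1. [ext C1·C2]  r_C2² + 26r_C2 − 87 = 0  ⇒  r_C2 = 3 (r>0 drops 1)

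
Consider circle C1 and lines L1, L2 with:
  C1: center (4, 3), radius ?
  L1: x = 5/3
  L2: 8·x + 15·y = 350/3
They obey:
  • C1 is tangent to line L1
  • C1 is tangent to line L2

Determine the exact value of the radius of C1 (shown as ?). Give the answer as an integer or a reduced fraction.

1. [C1‖L1]  r_C1² − 49/9 = 0  ⇒  r_C1 = 7/3 (r>0 drops 1)
2. [C1‖L2]  r_C1² − 49/9 = 0  ⇒  r_C1 = 7/3 (r>0 drops 1)

7/3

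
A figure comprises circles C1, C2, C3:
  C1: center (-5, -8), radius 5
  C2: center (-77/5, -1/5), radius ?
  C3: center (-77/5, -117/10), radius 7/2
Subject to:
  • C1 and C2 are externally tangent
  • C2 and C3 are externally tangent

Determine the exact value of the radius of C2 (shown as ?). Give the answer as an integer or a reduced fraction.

8

1. [ext C1·C2]  r_C2² + 10r_C2 − 144 = 0  ⇒  r_C2 = 8 (r>0 drops 1)
2. [ext C2·C3]  r_C2² + 7r_C2 − 120 = 0  ⇒  r_C2 = 8 (r>0 drops 1)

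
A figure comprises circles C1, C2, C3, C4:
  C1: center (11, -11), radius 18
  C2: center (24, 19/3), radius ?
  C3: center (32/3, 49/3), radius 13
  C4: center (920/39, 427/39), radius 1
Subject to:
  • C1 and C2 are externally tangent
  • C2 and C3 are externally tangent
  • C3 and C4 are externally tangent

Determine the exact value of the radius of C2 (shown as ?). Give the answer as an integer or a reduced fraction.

11/3

1. [ext C1·C2]  r_C2² + 36r_C2 − 1309/9 = 0  ⇒  r_C2 = 11/3 (r>0 drops 1)
2. [ext C2·C3]  r_C2² + 26r_C2 − 979/9 = 0  ⇒  r_C2 = 11/3 (r>0 drops 1)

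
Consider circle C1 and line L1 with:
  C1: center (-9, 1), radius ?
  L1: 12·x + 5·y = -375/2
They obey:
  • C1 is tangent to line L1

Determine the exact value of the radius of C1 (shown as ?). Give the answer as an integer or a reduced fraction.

13/2

1. [C1‖L1]  r_C1² − 169/4 = 0  ⇒  r_C1 = 13/2 (r>0 drops 1)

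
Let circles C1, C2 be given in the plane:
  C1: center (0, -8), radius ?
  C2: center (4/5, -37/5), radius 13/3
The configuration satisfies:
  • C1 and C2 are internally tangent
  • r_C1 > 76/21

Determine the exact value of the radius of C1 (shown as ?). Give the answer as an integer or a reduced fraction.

1. [int C1,C2]  r_C1² − (26/3)r_C1 + 160/9 = 0  ⇒  r_C1 = 10/3 or 16/3
2. given r_C1 > 76/21: keep 16/3

16/3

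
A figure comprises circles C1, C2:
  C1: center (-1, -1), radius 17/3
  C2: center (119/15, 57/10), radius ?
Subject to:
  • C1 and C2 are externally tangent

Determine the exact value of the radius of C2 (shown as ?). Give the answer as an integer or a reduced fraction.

1. [ext C1·C2]  r_C2² + (34/3)r_C2 − 1111/12 = 0  ⇒  r_C2 = 11/2 (r>0 drops 1)

11/2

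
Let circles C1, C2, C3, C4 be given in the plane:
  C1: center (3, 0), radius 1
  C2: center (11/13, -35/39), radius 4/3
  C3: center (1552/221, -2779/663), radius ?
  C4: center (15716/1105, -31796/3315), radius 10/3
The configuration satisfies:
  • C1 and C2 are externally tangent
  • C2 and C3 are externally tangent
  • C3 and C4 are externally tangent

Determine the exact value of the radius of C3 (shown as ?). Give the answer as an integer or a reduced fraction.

1. [ext C2·C3]  r_C3² + (8/3)r_C3 − 425/9 = 0  ⇒  r_C3 = 17/3 (r>0 drops 1)
2. [ext C3·C4]  r_C3² + (20/3)r_C3 − 629/9 = 0  ⇒  r_C3 = 17/3 (r>0 drops 1)

17/3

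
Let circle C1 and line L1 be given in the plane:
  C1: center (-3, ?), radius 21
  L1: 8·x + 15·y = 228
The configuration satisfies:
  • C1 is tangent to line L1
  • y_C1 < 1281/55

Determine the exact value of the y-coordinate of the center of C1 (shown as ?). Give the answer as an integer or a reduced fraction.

-7

1. [C1‖L1]  y_C1² − (168/5)y_C1 − 1421/5 = 0  ⇒  y_C1 = -7 or 203/5
2. given y_C1 < 1281/55: keep -7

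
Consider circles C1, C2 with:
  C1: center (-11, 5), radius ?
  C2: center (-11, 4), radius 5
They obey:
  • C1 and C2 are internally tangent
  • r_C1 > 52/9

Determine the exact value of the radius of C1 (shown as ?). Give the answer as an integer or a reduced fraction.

6

1. [int C1,C2]  r_C1² − 10r_C1 + 24 = 0  ⇒  r_C1 = 4 or 6
2. given r_C1 > 52/9: keep 6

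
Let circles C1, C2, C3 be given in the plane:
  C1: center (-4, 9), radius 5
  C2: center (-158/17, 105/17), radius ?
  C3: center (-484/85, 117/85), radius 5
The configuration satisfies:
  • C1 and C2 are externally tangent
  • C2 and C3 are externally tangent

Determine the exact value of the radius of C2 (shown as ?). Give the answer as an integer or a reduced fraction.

1

1. [ext C1·C2]  r_C2² + 10r_C2 − 11 = 0  ⇒  r_C2 = 1 (r>0 drops 1)
2. [ext C2·C3]  r_C2² + 10r_C2 − 11 = 0  ⇒  r_C2 = 1 (r>0 drops 1)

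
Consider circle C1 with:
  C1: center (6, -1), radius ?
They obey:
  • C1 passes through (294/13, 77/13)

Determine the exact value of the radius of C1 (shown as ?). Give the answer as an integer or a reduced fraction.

1. [C1∋P]  r_C1² − 324 = 0  ⇒  r_C1 = 18 (r>0 drops 1)

18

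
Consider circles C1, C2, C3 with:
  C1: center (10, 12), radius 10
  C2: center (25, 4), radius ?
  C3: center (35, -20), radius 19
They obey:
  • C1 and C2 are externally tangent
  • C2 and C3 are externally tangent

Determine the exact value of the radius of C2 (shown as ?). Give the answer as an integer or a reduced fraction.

1. [ext C1·C2]  r_C2² + 20r_C2 − 189 = 0  ⇒  r_C2 = 7 (r>0 drops 1)
2. [ext C2·C3]  r_C2² + 38r_C2 − 315 = 0  ⇒  r_C2 = 7 (r>0 drops 1)

7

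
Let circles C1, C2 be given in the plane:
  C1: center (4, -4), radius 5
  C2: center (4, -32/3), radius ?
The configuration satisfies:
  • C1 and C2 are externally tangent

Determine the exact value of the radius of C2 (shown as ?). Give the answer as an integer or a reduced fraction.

5/3

1. [ext C1·C2]  r_C2² + 10r_C2 − 175/9 = 0  ⇒  r_C2 = 5/3 (r>0 drops 1)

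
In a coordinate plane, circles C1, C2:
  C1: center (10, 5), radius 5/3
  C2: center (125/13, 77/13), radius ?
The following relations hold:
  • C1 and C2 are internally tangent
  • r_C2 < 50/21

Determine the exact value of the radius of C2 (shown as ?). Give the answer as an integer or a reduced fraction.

1. [int C1,C2]  r_C2² − (10/3)r_C2 + 16/9 = 0  ⇒  r_C2 = 2/3 or 8/3
2. given r_C2 < 50/21: keep 2/3

2/3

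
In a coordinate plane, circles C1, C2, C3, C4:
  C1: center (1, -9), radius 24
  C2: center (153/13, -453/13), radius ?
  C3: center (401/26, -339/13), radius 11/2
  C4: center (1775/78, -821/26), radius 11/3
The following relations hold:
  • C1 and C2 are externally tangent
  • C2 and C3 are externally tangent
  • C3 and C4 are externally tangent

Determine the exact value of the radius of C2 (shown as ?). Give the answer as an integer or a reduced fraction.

4

1. [ext C1·C2]  r_C2² + 48r_C2 − 208 = 0  ⇒  r_C2 = 4 (r>0 drops 1)
2. [ext C2·C3]  r_C2² + 11r_C2 − 60 = 0  ⇒  r_C2 = 4 (r>0 drops 1)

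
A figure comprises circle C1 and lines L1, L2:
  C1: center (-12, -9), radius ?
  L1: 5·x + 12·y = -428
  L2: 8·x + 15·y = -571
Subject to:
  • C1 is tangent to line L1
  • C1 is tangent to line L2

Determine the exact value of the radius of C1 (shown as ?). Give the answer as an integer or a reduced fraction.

20

1. [C1‖L1]  r_C1² − 400 = 0  ⇒  r_C1 = 20 (r>0 drops 1)
2. [C1‖L2]  r_C1² − 400 = 0  ⇒  r_C1 = 20 (r>0 drops 1)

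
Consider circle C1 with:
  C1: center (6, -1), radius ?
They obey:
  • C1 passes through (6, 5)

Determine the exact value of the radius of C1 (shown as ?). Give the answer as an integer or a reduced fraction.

1. [C1∋P]  r_C1² − 36 = 0  ⇒  r_C1 = 6 (r>0 drops 1)

6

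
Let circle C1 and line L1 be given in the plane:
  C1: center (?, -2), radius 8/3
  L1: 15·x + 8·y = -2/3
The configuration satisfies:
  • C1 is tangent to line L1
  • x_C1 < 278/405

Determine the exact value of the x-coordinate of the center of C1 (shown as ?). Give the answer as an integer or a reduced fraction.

1. [C1‖L1]  x_C1² − (92/45)x_C1 − 364/45 = 0  ⇒  x_C1 = -2 or 182/45
2. given x_C1 < 278/405: keep -2

-2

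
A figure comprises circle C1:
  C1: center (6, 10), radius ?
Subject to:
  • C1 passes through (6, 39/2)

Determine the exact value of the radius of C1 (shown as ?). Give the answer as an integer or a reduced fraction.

19/2

1. [C1∋P]  r_C1² − 361/4 = 0  ⇒  r_C1 = 19/2 (r>0 drops 1)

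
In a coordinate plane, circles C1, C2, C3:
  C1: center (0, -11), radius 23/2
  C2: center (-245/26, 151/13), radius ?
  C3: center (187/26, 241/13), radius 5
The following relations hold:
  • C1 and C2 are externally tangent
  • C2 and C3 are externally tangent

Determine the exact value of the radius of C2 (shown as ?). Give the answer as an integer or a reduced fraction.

13

1. [ext C1·C2]  r_C2² + 23r_C2 − 468 = 0  ⇒  r_C2 = 13 (r>0 drops 1)
2. [ext C2·C3]  r_C2² + 10r_C2 − 299 = 0  ⇒  r_C2 = 13 (r>0 drops 1)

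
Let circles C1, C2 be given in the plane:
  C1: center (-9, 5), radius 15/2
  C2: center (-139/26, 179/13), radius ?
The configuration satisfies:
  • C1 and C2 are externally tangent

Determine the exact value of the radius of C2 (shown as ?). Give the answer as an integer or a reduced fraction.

2

1. [ext C1·C2]  r_C2² + 15r_C2 − 34 = 0  ⇒  r_C2 = 2 (r>0 drops 1)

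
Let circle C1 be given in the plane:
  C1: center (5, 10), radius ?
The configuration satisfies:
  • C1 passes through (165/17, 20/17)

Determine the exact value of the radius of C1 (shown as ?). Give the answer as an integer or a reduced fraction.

10

1. [C1∋P]  r_C1² − 100 = 0  ⇒  r_C1 = 10 (r>0 drops 1)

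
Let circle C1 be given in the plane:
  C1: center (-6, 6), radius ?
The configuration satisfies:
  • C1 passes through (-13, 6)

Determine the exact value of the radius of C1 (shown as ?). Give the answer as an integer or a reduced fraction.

1. [C1∋P]  r_C1² − 49 = 0  ⇒  r_C1 = 7 (r>0 drops 1)

7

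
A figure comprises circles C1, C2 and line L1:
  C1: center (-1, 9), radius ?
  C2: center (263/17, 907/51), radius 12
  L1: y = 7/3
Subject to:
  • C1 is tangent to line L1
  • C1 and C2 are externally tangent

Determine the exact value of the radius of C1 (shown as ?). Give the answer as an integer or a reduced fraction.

1. [C1‖L1]  r_C1² − 400/9 = 0  ⇒  r_C1 = 20/3 (r>0 drops 1)
2. [ext C1·C2]  r_C1² + 24r_C1 − 1840/9 = 0  ⇒  r_C1 = 20/3 (r>0 drops 1)

20/3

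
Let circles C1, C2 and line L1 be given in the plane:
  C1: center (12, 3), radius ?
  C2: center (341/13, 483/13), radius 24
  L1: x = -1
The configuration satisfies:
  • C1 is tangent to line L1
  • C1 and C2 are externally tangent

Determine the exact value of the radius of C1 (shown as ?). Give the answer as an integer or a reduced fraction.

13

1. [C1‖L1]  r_C1² − 169 = 0  ⇒  r_C1 = 13 (r>0 drops 1)
2. [ext C1·C2]  r_C1² + 48r_C1 − 793 = 0  ⇒  r_C1 = 13 (r>0 drops 1)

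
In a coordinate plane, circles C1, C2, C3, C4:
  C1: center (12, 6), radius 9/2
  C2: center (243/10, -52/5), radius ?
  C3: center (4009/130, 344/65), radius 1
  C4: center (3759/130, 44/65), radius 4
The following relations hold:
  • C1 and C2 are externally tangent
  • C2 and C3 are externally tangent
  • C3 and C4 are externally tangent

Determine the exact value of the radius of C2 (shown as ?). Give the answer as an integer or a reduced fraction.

1. [ext C1·C2]  r_C2² + 9r_C2 − 400 = 0  ⇒  r_C2 = 16 (r>0 drops 1)
2. [ext C2·C3]  r_C2² + 2r_C2 − 288 = 0  ⇒  r_C2 = 16 (r>0 drops 1)

16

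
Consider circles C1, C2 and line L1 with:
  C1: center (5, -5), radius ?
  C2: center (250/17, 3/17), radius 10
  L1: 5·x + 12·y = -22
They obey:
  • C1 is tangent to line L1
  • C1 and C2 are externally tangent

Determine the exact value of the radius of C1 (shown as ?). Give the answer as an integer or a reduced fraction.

1

1. [C1‖L1]  r_C1² − 1 = 0  ⇒  r_C1 = 1 (r>0 drops 1)
2. [ext C1·C2]  r_C1² + 20r_C1 − 21 = 0  ⇒  r_C1 = 1 (r>0 drops 1)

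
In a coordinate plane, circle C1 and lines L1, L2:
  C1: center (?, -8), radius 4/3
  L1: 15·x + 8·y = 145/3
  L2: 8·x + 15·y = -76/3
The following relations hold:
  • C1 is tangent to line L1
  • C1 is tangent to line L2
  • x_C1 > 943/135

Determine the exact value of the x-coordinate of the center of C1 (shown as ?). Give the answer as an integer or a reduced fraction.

1. [C1‖L1]  x_C1² − (674/45)x_C1 + 269/5 = 0  ⇒  x_C1 = 269/45 or 9
2. [C1‖L2]  x_C1² − (71/3)x_C1 + 132 = 0  ⇒  x_C1 = 9 or 44/3

9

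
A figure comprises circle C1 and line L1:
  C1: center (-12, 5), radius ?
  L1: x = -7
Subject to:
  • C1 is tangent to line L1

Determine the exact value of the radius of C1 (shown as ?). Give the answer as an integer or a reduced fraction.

1. [C1‖L1]  r_C1² − 25 = 0  ⇒  r_C1 = 5 (r>0 drops 1)

5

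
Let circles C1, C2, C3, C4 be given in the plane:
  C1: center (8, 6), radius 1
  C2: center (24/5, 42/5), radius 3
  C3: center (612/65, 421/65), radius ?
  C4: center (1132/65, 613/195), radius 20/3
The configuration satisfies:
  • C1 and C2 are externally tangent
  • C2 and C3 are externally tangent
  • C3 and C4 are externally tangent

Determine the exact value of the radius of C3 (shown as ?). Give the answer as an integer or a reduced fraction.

1. [ext C2·C3]  r_C3² + 6r_C3 − 16 = 0  ⇒  r_C3 = 2 (r>0 drops 1)
2. [ext C3·C4]  r_C3² + (40/3)r_C3 − 92/3 = 0  ⇒  r_C3 = 2 (r>0 drops 1)

2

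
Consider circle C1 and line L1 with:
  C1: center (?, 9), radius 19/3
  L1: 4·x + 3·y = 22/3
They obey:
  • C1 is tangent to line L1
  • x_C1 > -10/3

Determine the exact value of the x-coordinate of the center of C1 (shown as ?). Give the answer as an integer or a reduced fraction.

3

1. [C1‖L1]  x_C1² + (59/6)x_C1 − 77/2 = 0  ⇒  x_C1 = -77/6 or 3
2. given x_C1 > -10/3: keep 3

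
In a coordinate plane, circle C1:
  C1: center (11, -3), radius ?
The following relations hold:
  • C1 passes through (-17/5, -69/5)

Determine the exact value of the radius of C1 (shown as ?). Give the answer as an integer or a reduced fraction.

1. [C1∋P]  r_C1² − 324 = 0  ⇒  r_C1 = 18 (r>0 drops 1)

18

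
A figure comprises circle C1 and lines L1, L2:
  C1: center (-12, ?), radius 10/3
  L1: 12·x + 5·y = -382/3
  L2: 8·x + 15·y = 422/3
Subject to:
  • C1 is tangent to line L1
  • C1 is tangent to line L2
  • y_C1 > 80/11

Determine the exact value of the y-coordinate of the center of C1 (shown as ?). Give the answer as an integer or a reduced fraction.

12

1. [C1‖L1]  y_C1² − (20/3)y_C1 − 64 = 0  ⇒  y_C1 = -16/3 or 12
2. [C1‖L2]  y_C1² − (284/9)y_C1 + 704/3 = 0  ⇒  y_C1 = 12 or 176/9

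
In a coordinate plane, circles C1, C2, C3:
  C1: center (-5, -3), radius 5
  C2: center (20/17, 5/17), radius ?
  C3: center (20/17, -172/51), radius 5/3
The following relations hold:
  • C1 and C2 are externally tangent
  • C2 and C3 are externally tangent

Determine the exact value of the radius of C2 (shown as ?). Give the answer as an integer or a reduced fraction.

2

1. [ext C1·C2]  r_C2² + 10r_C2 − 24 = 0  ⇒  r_C2 = 2 (r>0 drops 1)
2. [ext C2·C3]  r_C2² + (10/3)r_C2 − 32/3 = 0  ⇒  r_C2 = 2 (r>0 drops 1)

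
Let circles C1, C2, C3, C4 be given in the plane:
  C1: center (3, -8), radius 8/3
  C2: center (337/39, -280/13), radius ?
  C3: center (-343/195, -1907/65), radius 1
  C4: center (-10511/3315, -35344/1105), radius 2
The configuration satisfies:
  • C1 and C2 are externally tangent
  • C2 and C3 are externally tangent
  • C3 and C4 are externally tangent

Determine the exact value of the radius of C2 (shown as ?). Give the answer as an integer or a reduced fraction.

12

1. [ext C1·C2]  r_C2² + (16/3)r_C2 − 208 = 0  ⇒  r_C2 = 12 (r>0 drops 1)
2. [ext C2·C3]  r_C2² + 2r_C2 − 168 = 0  ⇒  r_C2 = 12 (r>0 drops 1)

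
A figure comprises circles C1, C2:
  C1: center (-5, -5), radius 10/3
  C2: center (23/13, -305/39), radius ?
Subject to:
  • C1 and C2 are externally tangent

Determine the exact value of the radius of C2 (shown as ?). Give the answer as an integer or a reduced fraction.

1. [ext C1·C2]  r_C2² + (20/3)r_C2 − 128/3 = 0  ⇒  r_C2 = 4 (r>0 drops 1)

4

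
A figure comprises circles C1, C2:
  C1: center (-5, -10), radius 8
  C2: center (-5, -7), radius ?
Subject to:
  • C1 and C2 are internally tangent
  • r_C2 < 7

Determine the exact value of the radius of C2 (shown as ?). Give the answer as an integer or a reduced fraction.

5

1. [int C1,C2]  r_C2² − 16r_C2 + 55 = 0  ⇒  r_C2 = 5 or 11
2. given r_C2 < 7: keep 5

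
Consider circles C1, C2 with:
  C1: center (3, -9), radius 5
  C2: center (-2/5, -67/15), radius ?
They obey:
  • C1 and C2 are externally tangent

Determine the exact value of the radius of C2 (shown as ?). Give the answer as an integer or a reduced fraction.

1. [ext C1·C2]  r_C2² + 10r_C2 − 64/9 = 0  ⇒  r_C2 = 2/3 (r>0 drops 1)

2/3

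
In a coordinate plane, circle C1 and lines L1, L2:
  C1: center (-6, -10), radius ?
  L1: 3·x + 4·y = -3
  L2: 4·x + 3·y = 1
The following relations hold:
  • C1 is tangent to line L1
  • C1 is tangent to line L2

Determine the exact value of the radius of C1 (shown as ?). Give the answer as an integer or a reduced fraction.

11

1. [C1‖L1]  r_C1² − 121 = 0  ⇒  r_C1 = 11 (r>0 drops 1)
2. [C1‖L2]  r_C1² − 121 = 0  ⇒  r_C1 = 11 (r>0 drops 1)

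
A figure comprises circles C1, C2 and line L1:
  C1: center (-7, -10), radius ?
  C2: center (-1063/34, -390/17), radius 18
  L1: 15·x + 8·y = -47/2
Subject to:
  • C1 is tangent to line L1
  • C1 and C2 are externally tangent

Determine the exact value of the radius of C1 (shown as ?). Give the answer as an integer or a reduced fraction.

1. [C1‖L1]  r_C1² − 361/4 = 0  ⇒  r_C1 = 19/2 (r>0 drops 1)
2. [ext C1·C2]  r_C1² + 36r_C1 − 1729/4 = 0  ⇒  r_C1 = 19/2 (r>0 drops 1)

19/2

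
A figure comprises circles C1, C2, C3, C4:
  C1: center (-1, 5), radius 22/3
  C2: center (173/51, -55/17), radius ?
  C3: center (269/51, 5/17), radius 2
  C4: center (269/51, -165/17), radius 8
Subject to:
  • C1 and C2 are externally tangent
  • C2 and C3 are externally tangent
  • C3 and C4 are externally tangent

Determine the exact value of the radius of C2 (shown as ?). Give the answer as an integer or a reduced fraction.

1. [ext C1·C2]  r_C2² + (44/3)r_C2 − 100/3 = 0  ⇒  r_C2 = 2 (r>0 drops 1)
2. [ext C2·C3]  r_C2² + 4r_C2 − 12 = 0  ⇒  r_C2 = 2 (r>0 drops 1)

2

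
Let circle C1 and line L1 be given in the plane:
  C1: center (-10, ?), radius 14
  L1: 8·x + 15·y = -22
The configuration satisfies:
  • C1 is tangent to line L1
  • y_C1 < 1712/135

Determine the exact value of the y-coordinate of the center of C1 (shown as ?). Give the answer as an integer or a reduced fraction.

-12

1. [C1‖L1]  y_C1² − (116/15)y_C1 − 1184/5 = 0  ⇒  y_C1 = -12 or 296/15
2. given y_C1 < 1712/135: keep -12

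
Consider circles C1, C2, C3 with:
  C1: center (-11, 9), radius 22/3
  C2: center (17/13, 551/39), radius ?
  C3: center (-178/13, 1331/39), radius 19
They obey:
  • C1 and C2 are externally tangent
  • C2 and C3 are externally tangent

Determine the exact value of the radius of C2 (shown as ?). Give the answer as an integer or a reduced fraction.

6

1. [ext C1·C2]  r_C2² + (44/3)r_C2 − 124 = 0  ⇒  r_C2 = 6 (r>0 drops 1)
2. [ext C2·C3]  r_C2² + 38r_C2 − 264 = 0  ⇒  r_C2 = 6 (r>0 drops 1)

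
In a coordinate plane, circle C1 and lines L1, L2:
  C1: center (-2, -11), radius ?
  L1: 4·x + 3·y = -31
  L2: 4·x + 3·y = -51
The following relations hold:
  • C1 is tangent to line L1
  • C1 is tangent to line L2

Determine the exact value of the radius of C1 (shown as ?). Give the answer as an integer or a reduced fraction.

1. [C1‖L1]  r_C1² − 4 = 0  ⇒  r_C1 = 2 (r>0 drops 1)
2. [C1‖L2]  r_C1² − 4 = 0  ⇒  r_C1 = 2 (r>0 drops 1)

2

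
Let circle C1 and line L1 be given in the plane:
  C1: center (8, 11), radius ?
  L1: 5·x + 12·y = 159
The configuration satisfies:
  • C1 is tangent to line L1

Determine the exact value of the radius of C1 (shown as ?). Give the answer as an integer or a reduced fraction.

1. [C1‖L1]  r_C1² − 1 = 0  ⇒  r_C1 = 1 (r>0 drops 1)

1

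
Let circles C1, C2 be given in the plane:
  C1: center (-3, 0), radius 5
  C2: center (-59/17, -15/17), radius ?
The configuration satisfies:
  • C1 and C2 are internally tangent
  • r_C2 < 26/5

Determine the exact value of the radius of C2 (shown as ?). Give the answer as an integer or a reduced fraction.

1. [int C1,C2]  r_C2² − 10r_C2 + 24 = 0  ⇒  r_C2 = 4 or 6
2. given r_C2 < 26/5: keep 4

4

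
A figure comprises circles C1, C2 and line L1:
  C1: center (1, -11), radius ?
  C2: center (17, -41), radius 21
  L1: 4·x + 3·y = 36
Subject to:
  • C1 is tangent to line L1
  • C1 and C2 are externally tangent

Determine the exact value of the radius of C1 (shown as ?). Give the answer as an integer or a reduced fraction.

13

1. [C1‖L1]  r_C1² − 169 = 0  ⇒  r_C1 = 13 (r>0 drops 1)
2. [ext C1·C2]  r_C1² + 42r_C1 − 715 = 0  ⇒  r_C1 = 13 (r>0 drops 1)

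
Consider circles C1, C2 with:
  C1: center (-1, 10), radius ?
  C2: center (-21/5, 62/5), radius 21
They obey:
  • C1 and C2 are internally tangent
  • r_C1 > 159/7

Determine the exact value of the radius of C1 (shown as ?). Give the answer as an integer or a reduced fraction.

1. [int C1,C2]  r_C1² − 42r_C1 + 425 = 0  ⇒  r_C1 = 17 or 25
2. given r_C1 > 159/7: keep 25

25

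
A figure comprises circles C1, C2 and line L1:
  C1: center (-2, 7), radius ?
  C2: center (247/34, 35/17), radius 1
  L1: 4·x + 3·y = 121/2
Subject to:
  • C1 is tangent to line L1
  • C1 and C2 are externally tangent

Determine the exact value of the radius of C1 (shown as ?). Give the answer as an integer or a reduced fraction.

19/2

1. [C1‖L1]  r_C1² − 361/4 = 0  ⇒  r_C1 = 19/2 (r>0 drops 1)
2. [ext C1·C2]  r_C1² + 2r_C1 − 437/4 = 0  ⇒  r_C1 = 19/2 (r>0 drops 1)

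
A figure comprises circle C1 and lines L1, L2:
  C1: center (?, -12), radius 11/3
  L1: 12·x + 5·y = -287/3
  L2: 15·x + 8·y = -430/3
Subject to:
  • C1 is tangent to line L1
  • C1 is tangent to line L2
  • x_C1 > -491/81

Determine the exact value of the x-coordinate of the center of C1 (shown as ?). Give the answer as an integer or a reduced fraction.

1. [C1‖L1]  x_C1² + (107/18)x_C1 − 125/18 = 0  ⇒  x_C1 = -125/18 or 1
2. [C1‖L2]  x_C1² + (284/45)x_C1 − 329/45 = 0  ⇒  x_C1 = -329/45 or 1

1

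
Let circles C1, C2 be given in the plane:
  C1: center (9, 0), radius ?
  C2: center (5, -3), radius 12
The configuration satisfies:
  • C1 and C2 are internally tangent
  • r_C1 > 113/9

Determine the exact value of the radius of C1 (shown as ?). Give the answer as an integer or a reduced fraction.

1. [int C1,C2]  r_C1² − 24r_C1 + 119 = 0  ⇒  r_C1 = 7 or 17
2. given r_C1 > 113/9: keep 17

17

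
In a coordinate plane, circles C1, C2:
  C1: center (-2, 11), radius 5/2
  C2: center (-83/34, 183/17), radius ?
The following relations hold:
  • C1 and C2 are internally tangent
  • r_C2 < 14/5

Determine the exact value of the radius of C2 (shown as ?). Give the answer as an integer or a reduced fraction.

1. [int C1,C2]  r_C2² − 5r_C2 + 6 = 0  ⇒  r_C2 = 2 or 3
2. given r_C2 < 14/5: keep 2

2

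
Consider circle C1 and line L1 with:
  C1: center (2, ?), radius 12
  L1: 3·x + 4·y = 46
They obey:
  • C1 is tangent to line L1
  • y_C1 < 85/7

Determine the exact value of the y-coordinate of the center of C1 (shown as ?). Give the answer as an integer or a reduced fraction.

1. [C1‖L1]  y_C1² − 20y_C1 − 125 = 0  ⇒  y_C1 = -5 or 25
2. given y_C1 < 85/7: keep -5

-5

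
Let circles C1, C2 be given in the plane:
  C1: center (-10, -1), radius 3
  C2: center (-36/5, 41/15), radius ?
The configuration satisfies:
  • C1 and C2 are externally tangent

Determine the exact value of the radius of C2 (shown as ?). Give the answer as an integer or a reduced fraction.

5/3

1. [ext C1·C2]  r_C2² + 6r_C2 − 115/9 = 0  ⇒  r_C2 = 5/3 (r>0 drops 1)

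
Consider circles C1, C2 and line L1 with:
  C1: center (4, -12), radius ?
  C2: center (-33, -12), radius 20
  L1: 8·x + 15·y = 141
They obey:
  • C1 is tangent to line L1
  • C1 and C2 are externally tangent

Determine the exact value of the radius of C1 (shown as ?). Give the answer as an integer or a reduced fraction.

17

1. [C1‖L1]  r_C1² − 289 = 0  ⇒  r_C1 = 17 (r>0 drops 1)
2. [ext C1·C2]  r_C1² + 40r_C1 − 969 = 0  ⇒  r_C1 = 17 (r>0 drops 1)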